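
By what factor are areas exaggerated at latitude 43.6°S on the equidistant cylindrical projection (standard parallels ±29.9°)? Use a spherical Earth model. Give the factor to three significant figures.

1.20

With standard parallel φ₀ = 29.9°, the equirectangular projection gives x = Rλ cos φ₀, y = Rφ, so h = 1 and k = cos 29.9° / cos φ.
Areal scale = h·k = 1 × cos φ₀ / cos φ; at 43.6°, h = 1.000, k = 1.197, so h·k = 1.197.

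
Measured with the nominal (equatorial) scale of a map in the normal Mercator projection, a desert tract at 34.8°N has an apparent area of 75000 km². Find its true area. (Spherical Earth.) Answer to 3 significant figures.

50600 km²

The Mercator projection is conformal; its linear scale factor is the same in every direction and equals sec φ = 1/cos φ.
Areal scale = k² = sec²φ = 1/cos²(34.8°) = 1/0.8211² = 1.483.
True area = apparent / (areal scale) = 75000 / 1.483 ≈ 50600 km².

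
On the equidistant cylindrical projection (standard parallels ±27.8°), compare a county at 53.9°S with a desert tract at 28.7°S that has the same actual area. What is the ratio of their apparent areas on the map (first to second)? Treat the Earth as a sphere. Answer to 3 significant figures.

The equidistant cylindrical projection with φ₀ = 27.8° has h = 1 (meridians true) and k = cos φ₀ / cos φ along parallels.
Areal scale at 53.9°: h·k = 1.000 × 1.501 = 1.501.
Areal scale at 28.7°: h·k = 1.000 × 1.008 = 1.008.
Ratio = 1.501/1.008 ≈ 1.49.

1.49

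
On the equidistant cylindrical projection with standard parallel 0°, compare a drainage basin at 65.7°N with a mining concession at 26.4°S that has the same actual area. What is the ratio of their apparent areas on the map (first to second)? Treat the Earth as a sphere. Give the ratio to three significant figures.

2.18

For the equirectangular projection with φ₀ = 0 (plate carrée), h = 1 along meridians and k = sec φ along parallels.
Areal scale at 65.7°: h·k = 1.000 × 2.430 = 2.430.
Areal scale at 26.4°: h·k = 1.000 × 1.116 = 1.116.
Ratio = 2.430/1.116 ≈ 2.18.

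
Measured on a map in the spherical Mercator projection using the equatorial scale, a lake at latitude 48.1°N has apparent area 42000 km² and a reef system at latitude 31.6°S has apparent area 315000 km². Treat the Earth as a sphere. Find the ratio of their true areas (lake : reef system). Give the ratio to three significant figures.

0.0820

Since Mercator area scale is 1/cos²φ, the true area equals the apparent area multiplied by cos²φ.
True area of lake: 42000 × cos²(48.1°) = 42000 × 0.4460 = 18730 km².
True area of reef system: 315000 × cos²(31.6°) = 315000 × 0.7254 = 228500 km².
Ratio = 18730 / 228500 ≈ 0.0820.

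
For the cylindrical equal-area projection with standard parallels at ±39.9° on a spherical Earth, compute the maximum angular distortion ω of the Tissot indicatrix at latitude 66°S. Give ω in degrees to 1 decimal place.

68.3°

Cylindrical equal-area (φ₀ = 39.9°): h = cos φ / cos 39.9° along meridians, k = cos 39.9° / cos φ along parallels; h·k = 1.
At 66°: h = 0.5302, k = 1.886; principal scales a = 1.886, b = 0.5302.
sin(ω/2) = (a − b)/(a + b) = 1.356/2.416 = 0.5612, so ω = 2 arcsin(0.5612) ≈ 68.3°.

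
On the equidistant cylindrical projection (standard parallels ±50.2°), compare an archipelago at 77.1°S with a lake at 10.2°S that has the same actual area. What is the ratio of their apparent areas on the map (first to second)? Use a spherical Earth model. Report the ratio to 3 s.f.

The equidistant cylindrical projection with φ₀ = 50.2° has h = 1 (meridians true) and k = cos φ₀ / cos φ along parallels.
Areal scale at 77.1°: h·k = 1.000 × 2.867 = 2.867.
Areal scale at 10.2°: h·k = 1.000 × 0.6504 = 0.6504.
Ratio = 2.867/0.6504 ≈ 4.41.

4.41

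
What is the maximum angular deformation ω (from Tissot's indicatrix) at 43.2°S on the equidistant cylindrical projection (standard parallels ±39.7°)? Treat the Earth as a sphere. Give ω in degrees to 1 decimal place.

3.1°

The equidistant cylindrical projection with φ₀ = 39.7° has h = 1 (meridians true) and k = cos φ₀ / cos φ along parallels.
At 43.2°: h = 1.000, k = 1.055; principal scales a = 1.055, b = 1.000.
sin(ω/2) = (a − b)/(a + b) = 0.05546/2.055 = 0.02698, so ω = 2 arcsin(0.02698) ≈ 3.1°.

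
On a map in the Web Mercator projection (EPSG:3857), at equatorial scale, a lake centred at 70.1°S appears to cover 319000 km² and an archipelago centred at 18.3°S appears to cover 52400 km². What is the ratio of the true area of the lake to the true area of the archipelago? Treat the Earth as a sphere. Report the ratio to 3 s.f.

0.782

Mercator's areal exaggeration is sec²φ; hence true area = (apparent area) · cos²φ.
True area of lake: 319000 × cos²(70.1°) = 319000 × 0.1159 = 36960 km².
True area of archipelago: 52400 × cos²(18.3°) = 52400 × 0.9014 = 47230 km².
Ratio = 36960 / 47230 ≈ 0.782.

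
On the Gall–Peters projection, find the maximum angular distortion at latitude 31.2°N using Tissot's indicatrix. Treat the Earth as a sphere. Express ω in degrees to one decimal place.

21.7°

The Gall–Peters projection is cylindrical equal-area with φ₀ = 45°. Cylindrical equal-area (φ₀ = 45°): h = cos φ / cos 45° along meridians, k = cos 45° / cos φ along parallels; h·k = 1.
At 31.2°: h = 1.210, k = 0.8267; principal scales a = 1.210, b = 0.8267.
sin(ω/2) = (a − b)/(a + b) = 0.3830/2.036 = 0.1881, so ω = 2 arcsin(0.1881) ≈ 21.7°.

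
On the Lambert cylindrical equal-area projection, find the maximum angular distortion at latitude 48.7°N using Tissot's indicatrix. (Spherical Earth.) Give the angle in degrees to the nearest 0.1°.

46.3°

The Lambert cylindrical equal-area projection is the cylindrical equal-area projection with its standard parallel at the equator (φ₀ = 0). Cylindrical equal-area (φ₀ = 0°): h = cos φ / cos 0° along meridians, k = cos 0° / cos φ along parallels; h·k = 1.
At 48.7°: h = 0.6600, k = 1.515; principal scales a = 1.515, b = 0.6600.
sin(ω/2) = (a − b)/(a + b) = 0.8551/2.175 = 0.3931, so ω = 2 arcsin(0.3931) ≈ 46.3°.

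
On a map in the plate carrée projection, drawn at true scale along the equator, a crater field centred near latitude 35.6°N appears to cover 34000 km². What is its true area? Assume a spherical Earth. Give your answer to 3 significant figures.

27600 km²

For the equirectangular projection with φ₀ = 0 (plate carrée), h = 1 along meridians and k = sec φ along parallels.
Areal scale = h·k = 1 × sec φ; at 35.6°, h = 1.000, k = 1.230, so h·k = 1.230.
True area = apparent / (areal scale) = 34000 / 1.230 ≈ 27600 km².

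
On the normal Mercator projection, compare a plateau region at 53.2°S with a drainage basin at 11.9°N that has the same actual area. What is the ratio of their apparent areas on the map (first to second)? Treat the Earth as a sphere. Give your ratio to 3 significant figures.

Mercator areal scale is sec²φ.
At 53.2°: sec²(53.2°) = 1/0.5990² = 2.787.
At 11.9°: sec²(11.9°) = 1/0.9785² = 1.044.
Ratio = 2.787/1.044 = cos²(11.9°)/cos²(53.2°) ≈ 2.67.

2.67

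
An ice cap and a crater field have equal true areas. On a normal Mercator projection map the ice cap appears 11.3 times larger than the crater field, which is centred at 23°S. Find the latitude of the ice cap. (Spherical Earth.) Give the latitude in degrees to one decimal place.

On Mercator, (apparent₁)/(apparent₂) = sec²φ₁ / sec²φ₂ when true areas are equal.
cos²φ₂ / cos²φ₁ = 11.3  ⇒  cos φ₁ = cos 23° / √11.3 = 0.9205/3.362 = 0.2738.
φ₁ = arccos(0.2738) ≈ 74.1°.

74.1°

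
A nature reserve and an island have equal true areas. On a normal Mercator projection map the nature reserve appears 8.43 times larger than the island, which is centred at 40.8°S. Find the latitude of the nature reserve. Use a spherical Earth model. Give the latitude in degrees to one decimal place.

Mercator areal scale is sec²φ, so apparent-area ratio = sec²φ₁ / sec²φ₂ = cos²φ₂ / cos²φ₁.
cos²φ₂ / cos²φ₁ = 8.43  ⇒  cos φ₁ = cos 40.8° / √8.43 = 0.7570/2.903 = 0.2607.
φ₁ = arccos(0.2607) ≈ 74.9°.

74.9°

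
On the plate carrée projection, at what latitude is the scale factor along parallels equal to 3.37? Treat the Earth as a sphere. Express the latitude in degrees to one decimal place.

Plate carrée: h = 1, k = sec φ along parallels.
sec φ = 3.37  ⇒  cos φ = 0.2967  ⇒  φ ≈ 72.7°.

72.7°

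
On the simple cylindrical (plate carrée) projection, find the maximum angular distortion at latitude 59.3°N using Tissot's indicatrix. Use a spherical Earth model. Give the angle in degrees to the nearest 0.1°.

In the plate carrée (x = Rλ, y = Rφ), meridians are true-scale (h = 1) and parallels are stretched by k = sec φ.
At 59.3°: h = 1.000, k = 1.959; principal scales a = 1.959, b = 1.000.
sin(ω/2) = (a − b)/(a + b) = 0.9587/2.959 = 0.3240, so ω = 2 arcsin(0.3240) ≈ 37.8°.

37.8°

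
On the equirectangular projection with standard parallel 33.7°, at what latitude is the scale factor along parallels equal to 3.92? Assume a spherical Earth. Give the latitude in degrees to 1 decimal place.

77.7°

The equidistant cylindrical projection with φ₀ = 33.7° has h = 1 (meridians true) and k = cos φ₀ / cos φ along parallels.
k = cos φ₀ / cos φ = 3.92  ⇒  cos φ = cos 33.7° / 3.92 = 0.2122.
φ = arccos(0.2122) ≈ 77.7°.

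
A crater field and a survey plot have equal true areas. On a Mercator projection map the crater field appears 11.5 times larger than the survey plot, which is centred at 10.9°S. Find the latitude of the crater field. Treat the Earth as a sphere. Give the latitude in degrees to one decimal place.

73.2°

For equal true areas on Mercator, apparent areas scale as sec²φ, so the ratio is cos²φ₂ / cos²φ₁.
cos²φ₂ / cos²φ₁ = 11.5  ⇒  cos φ₁ = cos 10.9° / √11.5 = 0.9820/3.391 = 0.2896.
φ₁ = arccos(0.2896) ≈ 73.2°.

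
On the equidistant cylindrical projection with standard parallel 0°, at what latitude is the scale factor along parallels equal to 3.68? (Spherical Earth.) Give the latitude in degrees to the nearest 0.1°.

74.2°

Plate carrée: h = 1, k = sec φ along parallels.
sec φ = 3.68  ⇒  cos φ = 0.2717  ⇒  φ ≈ 74.2°.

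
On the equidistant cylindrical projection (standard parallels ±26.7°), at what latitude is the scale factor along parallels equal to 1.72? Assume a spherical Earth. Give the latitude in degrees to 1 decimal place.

In the equirectangular projection with standard parallel φ₀ = 26.7° (x = Rλ cos φ₀, y = Rφ), meridians are true-scale (h = 1) and the parallel scale is k = cos φ₀ / cos φ.
k = cos φ₀ / cos φ = 1.72  ⇒  cos φ = cos 26.7° / 1.72 = 0.5194.
φ = arccos(0.5194) ≈ 58.7°.

58.7°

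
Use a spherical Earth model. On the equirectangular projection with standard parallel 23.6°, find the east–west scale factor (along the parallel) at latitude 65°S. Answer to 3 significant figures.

In the equirectangular projection with standard parallel φ₀ = 23.6° (x = Rλ cos φ₀, y = Rφ), meridians are true-scale (h = 1) and the parallel scale is k = cos φ₀ / cos φ.
k = cos 23.6° / cos 65° = 0.9164/0.4226 = 2.168.

2.17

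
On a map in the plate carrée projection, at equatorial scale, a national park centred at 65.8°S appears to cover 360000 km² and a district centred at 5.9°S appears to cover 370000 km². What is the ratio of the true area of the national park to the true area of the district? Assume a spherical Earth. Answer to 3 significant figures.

Plate carrée has h = 1 and k = sec φ, giving areal scale sec φ; true area = (apparent area) · cos φ.
True area of national park: 360000 × cos(65.8°) = 360000 × 0.4099 = 147600 km².
True area of district: 370000 × cos(5.9°) = 370000 × 0.9947 = 368000 km².
Ratio = 147600 / 368000 ≈ 0.401.

0.401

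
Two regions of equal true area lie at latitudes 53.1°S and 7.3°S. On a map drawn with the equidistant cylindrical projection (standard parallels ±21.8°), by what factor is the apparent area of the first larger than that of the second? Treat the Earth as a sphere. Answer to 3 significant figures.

The equidistant cylindrical projection with φ₀ = 21.8° has h = 1 (meridians true) and k = cos φ₀ / cos φ along parallels.
Areal scale at 53.1°: h·k = 1.000 × 1.546 = 1.546.
Areal scale at 7.3°: h·k = 1.000 × 0.9361 = 0.9361.
Ratio = 1.546/0.9361 ≈ 1.65.

1.65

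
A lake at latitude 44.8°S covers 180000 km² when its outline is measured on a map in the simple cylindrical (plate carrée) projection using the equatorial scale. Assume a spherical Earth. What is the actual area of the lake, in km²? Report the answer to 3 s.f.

128000 km²

For the equirectangular projection with φ₀ = 0 (plate carrée), h = 1 along meridians and k = sec φ along parallels.
Areal scale = h·k = 1 × sec φ; at 44.8°, h = 1.000, k = 1.409, so h·k = 1.409.
True area = apparent / (areal scale) = 180000 / 1.409 ≈ 128000 km².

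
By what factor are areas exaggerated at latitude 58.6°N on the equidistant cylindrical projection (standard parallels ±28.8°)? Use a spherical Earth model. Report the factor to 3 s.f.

1.68

With standard parallel φ₀ = 28.8°, the equirectangular projection gives x = Rλ cos φ₀, y = Rφ, so h = 1 and k = cos 28.8° / cos φ.
Areal scale = h·k = 1 × cos φ₀ / cos φ; at 58.6°, h = 1.000, k = 1.682, so h·k = 1.682.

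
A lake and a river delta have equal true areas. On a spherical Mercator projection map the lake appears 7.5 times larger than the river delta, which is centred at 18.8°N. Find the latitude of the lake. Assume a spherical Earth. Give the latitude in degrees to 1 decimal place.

69.8°

Mercator areal scale is sec²φ, so apparent-area ratio = sec²φ₁ / sec²φ₂ = cos²φ₂ / cos²φ₁.
cos²φ₂ / cos²φ₁ = 7.5  ⇒  cos φ₁ = cos 18.8° / √7.5 = 0.9466/2.739 = 0.3457.
φ₁ = arccos(0.3457) ≈ 69.8°.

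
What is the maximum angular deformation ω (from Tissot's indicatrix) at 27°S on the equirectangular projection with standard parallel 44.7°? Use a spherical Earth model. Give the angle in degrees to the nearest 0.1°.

12.9°

In the equirectangular projection with standard parallel φ₀ = 44.7° (x = Rλ cos φ₀, y = Rφ), meridians are true-scale (h = 1) and the parallel scale is k = cos φ₀ / cos φ.
At 27°: h = 1.000, k = 0.7977; principal scales a = 1.000, b = 0.7977.
sin(ω/2) = (a − b)/(a + b) = 0.2023/1.798 = 0.1125, so ω = 2 arcsin(0.1125) ≈ 12.9°.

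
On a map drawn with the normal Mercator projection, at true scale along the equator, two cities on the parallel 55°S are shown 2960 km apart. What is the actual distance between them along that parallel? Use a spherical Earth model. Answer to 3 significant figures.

1700 km

For Mercator, h = k = sec φ (a conformal cylindrical projection has a single point scale, 1/cos φ).
Along the parallel at 55°, map distances are exaggerated by k = sec 55° = 1.743.
True distance = 2960 / 1.743 = 2960 × cos 55° ≈ 1700 km.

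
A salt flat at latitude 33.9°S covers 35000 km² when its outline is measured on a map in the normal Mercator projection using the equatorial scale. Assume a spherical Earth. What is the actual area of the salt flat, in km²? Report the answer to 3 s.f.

24100 km²

Mercator is conformal, so the point scale is isotropic: h = k = sec φ = 1/cos φ.
Areal scale = k² = sec²φ = 1/cos²(33.9°) = 1/0.8300² = 1.452.
True area = apparent / (areal scale) = 35000 / 1.452 ≈ 24100 km².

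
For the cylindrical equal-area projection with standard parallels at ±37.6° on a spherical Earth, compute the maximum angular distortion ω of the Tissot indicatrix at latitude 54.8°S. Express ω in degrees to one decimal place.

Cylindrical equal-area (φ₀ = 37.6°): h = cos φ / cos 37.6° along meridians, k = cos 37.6° / cos φ along parallels; h·k = 1.
At 54.8°: h = 0.7276, k = 1.374; principal scales a = 1.374, b = 0.7276.
sin(ω/2) = (a − b)/(a + b) = 0.6469/2.102 = 0.3078, so ω = 2 arcsin(0.3078) ≈ 35.8°.

35.8°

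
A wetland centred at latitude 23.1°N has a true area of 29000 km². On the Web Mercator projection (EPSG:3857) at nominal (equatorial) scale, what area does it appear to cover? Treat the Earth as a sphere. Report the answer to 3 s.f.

For Mercator, h = k = sec φ (a conformal cylindrical projection has a single point scale, 1/cos φ).
Areal scale = k² = sec²φ = 1/cos²(23.1°) = 1/0.9198² = 1.182.
Apparent area = 29000 × 1.182 ≈ 34300 km².

34300 km²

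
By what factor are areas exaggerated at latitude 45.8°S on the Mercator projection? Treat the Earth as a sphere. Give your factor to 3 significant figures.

2.06

The Mercator projection is conformal; its linear scale factor is the same in every direction and equals sec φ = 1/cos φ.
Areal scale = k² = sec²φ = 1/cos²(45.8°) = 1/0.6972² = 2.057.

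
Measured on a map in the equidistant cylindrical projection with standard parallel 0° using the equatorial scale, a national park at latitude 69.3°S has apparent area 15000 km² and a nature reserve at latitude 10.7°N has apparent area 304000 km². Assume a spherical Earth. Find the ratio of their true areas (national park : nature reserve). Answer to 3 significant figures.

0.0177

On the plate carrée, areal scale = h·k = 1 × sec φ, so true area = apparent × cos φ.
True area of national park: 15000 × cos(69.3°) = 15000 × 0.3535 = 5302 km².
True area of nature reserve: 304000 × cos(10.7°) = 304000 × 0.9826 = 298700 km².
Ratio = 5302 / 298700 ≈ 0.0177.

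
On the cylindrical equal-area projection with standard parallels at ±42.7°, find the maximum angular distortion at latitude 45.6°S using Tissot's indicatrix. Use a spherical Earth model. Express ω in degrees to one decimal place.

5.6°

Cylindrical equal-area (φ₀ = 42.7°): h = cos φ / cos 42.7° along meridians, k = cos 42.7° / cos φ along parallels; h·k = 1.
At 45.6°: h = 0.9520, k = 1.050; principal scales a = 1.050, b = 0.9520.
sin(ω/2) = (a − b)/(a + b) = 0.09835/2.002 = 0.04912, so ω = 2 arcsin(0.04912) ≈ 5.6°.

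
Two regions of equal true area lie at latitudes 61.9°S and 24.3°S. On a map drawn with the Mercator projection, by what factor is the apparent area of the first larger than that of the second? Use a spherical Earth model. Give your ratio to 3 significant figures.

3.74

Mercator areal scale is sec²φ.
At 61.9°: sec²(61.9°) = 1/0.4710² = 4.508.
At 24.3°: sec²(24.3°) = 1/0.9114² = 1.204.
Ratio = 4.508/1.204 = cos²(24.3°)/cos²(61.9°) ≈ 3.74.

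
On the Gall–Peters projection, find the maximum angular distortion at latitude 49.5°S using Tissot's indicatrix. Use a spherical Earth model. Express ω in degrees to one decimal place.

9.7°

Gall–Peters is a cylindrical equal-area projection with standard parallels at ±45°. A cylindrical equal-area projection with standard parallel φ₀ has meridian scale h = cos φ / cos φ₀ and parallel scale k = cos φ₀ / cos φ (so areas are preserved, h·k = 1).
At 49.5°: h = 0.9185, k = 1.089; principal scales a = 1.089, b = 0.9185.
sin(ω/2) = (a − b)/(a + b) = 0.1703/2.007 = 0.08485, so ω = 2 arcsin(0.08485) ≈ 9.7°.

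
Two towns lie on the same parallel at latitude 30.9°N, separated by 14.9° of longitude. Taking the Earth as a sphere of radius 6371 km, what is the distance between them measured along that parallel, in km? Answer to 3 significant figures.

Arc length along a parallel = R cos φ · Δλ (with Δλ in radians).
= 6371 × cos 30.9° × (14.9° × π/180) = 6371 × 0.8581 × 0.2601 ≈ 1420 km.

1420 km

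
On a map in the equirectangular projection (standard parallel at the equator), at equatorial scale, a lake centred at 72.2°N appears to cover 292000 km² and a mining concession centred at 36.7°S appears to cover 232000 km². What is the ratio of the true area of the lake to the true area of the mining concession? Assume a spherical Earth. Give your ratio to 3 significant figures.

Plate carrée has h = 1 and k = sec φ, giving areal scale sec φ; true area = (apparent area) · cos φ.
True area of lake: 292000 × cos(72.2°) = 292000 × 0.3057 = 89260 km².
True area of mining concession: 232000 × cos(36.7°) = 232000 × 0.8018 = 186000 km².
Ratio = 89260 / 186000 ≈ 0.480.

0.480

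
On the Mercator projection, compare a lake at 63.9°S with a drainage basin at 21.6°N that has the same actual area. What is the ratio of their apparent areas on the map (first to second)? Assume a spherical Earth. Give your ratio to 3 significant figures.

Mercator is conformal with k = sec φ, so areal scale = k² = sec²φ.
At 63.9°: sec²(63.9°) = 1/0.4399² = 5.167.
At 21.6°: sec²(21.6°) = 1/0.9298² = 1.157.
Ratio = 5.167/1.157 = cos²(21.6°)/cos²(63.9°) ≈ 4.47.

4.47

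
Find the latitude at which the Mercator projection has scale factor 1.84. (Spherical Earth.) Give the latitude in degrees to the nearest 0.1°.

Mercator scale is k = sec φ = 1/cos φ.
1/cos φ = 1.84  ⇒  cos φ = 0.5435  ⇒  φ = arccos(0.5435) ≈ 57.1°.

57.1°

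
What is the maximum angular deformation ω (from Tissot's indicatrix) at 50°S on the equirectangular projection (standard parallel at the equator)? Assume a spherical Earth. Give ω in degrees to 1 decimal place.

25.1°

Plate carrée maps x = Rλ, y = Rφ. The meridian scale is h = 1 and the parallel scale is k = 1/cos φ = sec φ.
At 50°: h = 1.000, k = 1.556; principal scales a = 1.556, b = 1.000.
sin(ω/2) = (a − b)/(a + b) = 0.5557/2.556 = 0.2174, so ω = 2 arcsin(0.2174) ≈ 25.1°.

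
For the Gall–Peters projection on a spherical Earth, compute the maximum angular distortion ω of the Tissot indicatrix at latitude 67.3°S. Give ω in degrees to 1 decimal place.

65.5°

Gall–Peters is a cylindrical equal-area projection with standard parallels at ±45°. A cylindrical equal-area projection with standard parallel φ₀ has meridian scale h = cos φ / cos φ₀ and parallel scale k = cos φ₀ / cos φ (so areas are preserved, h·k = 1).
At 67.3°: h = 0.5458, k = 1.832; principal scales a = 1.832, b = 0.5458.
sin(ω/2) = (a − b)/(a + b) = 1.287/2.378 = 0.5410, so ω = 2 arcsin(0.5410) ≈ 65.5°.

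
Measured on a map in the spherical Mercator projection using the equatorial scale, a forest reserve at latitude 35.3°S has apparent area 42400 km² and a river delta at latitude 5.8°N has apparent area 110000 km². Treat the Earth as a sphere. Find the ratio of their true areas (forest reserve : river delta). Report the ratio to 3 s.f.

On Mercator the areal scale is sec²φ, so true area = apparent × cos²φ.
True area of forest reserve: 42400 × cos²(35.3°) = 42400 × 0.6661 = 28240 km².
True area of river delta: 110000 × cos²(5.8°) = 110000 × 0.9898 = 108900 km².
Ratio = 28240 / 108900 ≈ 0.259.

0.259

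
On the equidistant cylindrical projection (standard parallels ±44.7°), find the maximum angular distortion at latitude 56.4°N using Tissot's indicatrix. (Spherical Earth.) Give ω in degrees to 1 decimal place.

14.3°

With standard parallel φ₀ = 44.7°, the equirectangular projection gives x = Rλ cos φ₀, y = Rφ, so h = 1 and k = cos 44.7° / cos φ.
At 56.4°: h = 1.000, k = 1.284; principal scales a = 1.284, b = 1.000.
sin(ω/2) = (a − b)/(a + b) = 0.2844/2.284 = 0.1245, so ω = 2 arcsin(0.1245) ≈ 14.3°.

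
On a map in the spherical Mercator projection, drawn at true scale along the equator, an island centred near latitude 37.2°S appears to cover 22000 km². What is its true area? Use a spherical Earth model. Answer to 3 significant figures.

Mercator is conformal, so the point scale is isotropic: h = k = sec φ = 1/cos φ.
Areal scale = k² = sec²φ = 1/cos²(37.2°) = 1/0.7965² = 1.576.
True area = apparent / (areal scale) = 22000 / 1.576 ≈ 14000 km².

14000 km²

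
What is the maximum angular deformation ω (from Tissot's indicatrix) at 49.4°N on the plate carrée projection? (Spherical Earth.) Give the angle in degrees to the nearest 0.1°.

In the plate carrée (x = Rλ, y = Rφ), meridians are true-scale (h = 1) and parallels are stretched by k = sec φ.
At 49.4°: h = 1.000, k = 1.537; principal scales a = 1.537, b = 1.000.
sin(ω/2) = (a − b)/(a + b) = 0.5366/2.537 = 0.2116, so ω = 2 arcsin(0.2116) ≈ 24.4°.

24.4°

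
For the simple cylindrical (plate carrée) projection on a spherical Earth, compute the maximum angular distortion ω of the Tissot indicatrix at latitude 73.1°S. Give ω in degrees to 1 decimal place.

For the equirectangular projection with φ₀ = 0 (plate carrée), h = 1 along meridians and k = sec φ along parallels.
At 73.1°: h = 1.000, k = 3.440; principal scales a = 3.440, b = 1.000.
sin(ω/2) = (a − b)/(a + b) = 2.440/4.440 = 0.5495, so ω = 2 arcsin(0.5495) ≈ 66.7°.

66.7°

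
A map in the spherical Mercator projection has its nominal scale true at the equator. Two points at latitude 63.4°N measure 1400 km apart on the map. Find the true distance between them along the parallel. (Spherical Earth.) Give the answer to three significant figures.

The Mercator projection is conformal; its linear scale factor is the same in every direction and equals sec φ = 1/cos φ.
Along the parallel at 63.4°, map distances are exaggerated by k = sec 63.4° = 2.233.
True distance = 1400 / 2.233 = 1400 × cos 63.4° ≈ 627 km.

627 km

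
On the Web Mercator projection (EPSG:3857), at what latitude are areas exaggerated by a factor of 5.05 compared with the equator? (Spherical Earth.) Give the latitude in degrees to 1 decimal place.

63.6°

Mercator areal scale is sec²φ.
sec²φ = 5.05  ⇒  cos²φ = 0.1980  ⇒  cos φ = 0.4450.
φ = arccos(0.4450) ≈ 63.6°.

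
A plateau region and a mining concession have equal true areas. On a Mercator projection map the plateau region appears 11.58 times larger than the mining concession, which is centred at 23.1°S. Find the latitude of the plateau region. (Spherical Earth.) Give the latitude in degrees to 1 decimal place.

74.3°

For equal true areas on Mercator, apparent areas scale as sec²φ, so the ratio is cos²φ₂ / cos²φ₁.
cos²φ₂ / cos²φ₁ = 11.58  ⇒  cos φ₁ = cos 23.1° / √11.58 = 0.9198/3.403 = 0.2703.
φ₁ = arccos(0.2703) ≈ 74.3°.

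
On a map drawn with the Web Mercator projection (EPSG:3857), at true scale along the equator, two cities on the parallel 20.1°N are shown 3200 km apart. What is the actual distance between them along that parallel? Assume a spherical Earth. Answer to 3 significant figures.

For Mercator, h = k = sec φ (a conformal cylindrical projection has a single point scale, 1/cos φ).
Along the parallel at 20.1°, map distances are exaggerated by k = sec 20.1° = 1.065.
True distance = 3200 / 1.065 = 3200 × cos 20.1° ≈ 3010 km.

3010 km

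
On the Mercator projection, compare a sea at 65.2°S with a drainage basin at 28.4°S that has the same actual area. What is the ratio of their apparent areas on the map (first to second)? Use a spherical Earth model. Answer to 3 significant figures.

4.40

Mercator is conformal with k = sec φ, so areal scale = k² = sec²φ.
At 65.2°: sec²(65.2°) = 1/0.4195² = 5.684.
At 28.4°: sec²(28.4°) = 1/0.8796² = 1.292.
Ratio = 5.684/1.292 = cos²(28.4°)/cos²(65.2°) ≈ 4.40.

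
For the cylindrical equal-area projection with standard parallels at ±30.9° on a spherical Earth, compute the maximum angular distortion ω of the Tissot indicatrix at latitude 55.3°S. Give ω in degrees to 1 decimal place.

45.8°

A cylindrical equal-area projection with standard parallel φ₀ has meridian scale h = cos φ / cos φ₀ and parallel scale k = cos φ₀ / cos φ (so areas are preserved, h·k = 1).
At 55.3°: h = 0.6634, k = 1.507; principal scales a = 1.507, b = 0.6634.
sin(ω/2) = (a − b)/(a + b) = 0.8438/2.171 = 0.3887, so ω = 2 arcsin(0.3887) ≈ 45.8°.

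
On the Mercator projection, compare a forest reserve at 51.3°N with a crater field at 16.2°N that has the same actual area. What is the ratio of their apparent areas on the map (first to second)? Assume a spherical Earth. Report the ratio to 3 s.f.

Mercator is conformal with k = sec φ, so areal scale = k² = sec²φ.
At 51.3°: sec²(51.3°) = 1/0.6252² = 2.558.
At 16.2°: sec²(16.2°) = 1/0.9603² = 1.084.
Ratio = 2.558/1.084 = cos²(16.2°)/cos²(51.3°) ≈ 2.36.

2.36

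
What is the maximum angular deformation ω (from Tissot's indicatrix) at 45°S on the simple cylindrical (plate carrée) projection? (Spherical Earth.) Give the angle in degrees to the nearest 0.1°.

In the plate carrée (x = Rλ, y = Rφ), meridians are true-scale (h = 1) and parallels are stretched by k = sec φ.
At 45°: h = 1.000, k = 1.414; principal scales a = 1.414, b = 1.000.
sin(ω/2) = (a − b)/(a + b) = 0.4142/2.414 = 0.1716, so ω = 2 arcsin(0.1716) ≈ 19.8°.

19.8°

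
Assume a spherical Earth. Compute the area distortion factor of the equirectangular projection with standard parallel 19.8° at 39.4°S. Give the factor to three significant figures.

1.22

The equidistant cylindrical projection with φ₀ = 19.8° has h = 1 (meridians true) and k = cos φ₀ / cos φ along parallels.
Areal scale = h·k = 1 × cos φ₀ / cos φ; at 39.4°, h = 1.000, k = 1.218, so h·k = 1.218.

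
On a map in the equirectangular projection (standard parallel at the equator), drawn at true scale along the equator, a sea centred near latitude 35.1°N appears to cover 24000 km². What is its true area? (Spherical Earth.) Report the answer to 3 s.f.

19600 km²

In the plate carrée (x = Rλ, y = Rφ), meridians are true-scale (h = 1) and parallels are stretched by k = sec φ.
Areal scale = h·k = 1 × sec φ; at 35.1°, h = 1.000, k = 1.222, so h·k = 1.222.
True area = apparent / (areal scale) = 24000 / 1.222 ≈ 19600 km².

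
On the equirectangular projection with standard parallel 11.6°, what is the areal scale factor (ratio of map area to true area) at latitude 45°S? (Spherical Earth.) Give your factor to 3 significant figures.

With standard parallel φ₀ = 11.6°, the equirectangular projection gives x = Rλ cos φ₀, y = Rφ, so h = 1 and k = cos 11.6° / cos φ.
Areal scale = h·k = 1 × cos φ₀ / cos φ; at 45°, h = 1.000, k = 1.385, so h·k = 1.385.

1.39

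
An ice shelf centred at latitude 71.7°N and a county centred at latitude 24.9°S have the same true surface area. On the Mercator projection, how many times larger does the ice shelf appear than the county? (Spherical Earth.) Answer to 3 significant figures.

Mercator areal scale is sec²φ.
At 71.7°: sec²(71.7°) = 1/0.3140² = 10.14.
At 24.9°: sec²(24.9°) = 1/0.9070² = 1.215.
Ratio = 10.14/1.215 = cos²(24.9°)/cos²(71.7°) ≈ 8.34.

8.34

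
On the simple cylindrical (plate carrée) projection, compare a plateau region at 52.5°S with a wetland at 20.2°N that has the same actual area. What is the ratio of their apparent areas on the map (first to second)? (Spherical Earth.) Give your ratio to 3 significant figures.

1.54

Plate carrée maps x = Rλ, y = Rφ. The meridian scale is h = 1 and the parallel scale is k = 1/cos φ = sec φ.
Areal scale at 52.5°: h·k = 1.000 × 1.643 = 1.643.
Areal scale at 20.2°: h·k = 1.000 × 1.066 = 1.066.
Ratio = 1.643/1.066 ≈ 1.54.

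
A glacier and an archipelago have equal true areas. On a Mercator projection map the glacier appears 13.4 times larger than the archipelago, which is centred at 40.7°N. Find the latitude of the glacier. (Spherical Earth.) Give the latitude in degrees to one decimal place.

For equal true areas on Mercator, apparent areas scale as sec²φ, so the ratio is cos²φ₂ / cos²φ₁.
cos²φ₂ / cos²φ₁ = 13.4  ⇒  cos φ₁ = cos 40.7° / √13.4 = 0.7581/3.661 = 0.2071.
φ₁ = arccos(0.2071) ≈ 78.0°.

78.0°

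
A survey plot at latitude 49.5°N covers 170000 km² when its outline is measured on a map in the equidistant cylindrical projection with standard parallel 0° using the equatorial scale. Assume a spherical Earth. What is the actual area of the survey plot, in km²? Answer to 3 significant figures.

In the plate carrée (x = Rλ, y = Rφ), meridians are true-scale (h = 1) and parallels are stretched by k = sec φ.
Areal scale = h·k = 1 × sec φ; at 49.5°, h = 1.000, k = 1.540, so h·k = 1.540.
True area = apparent / (areal scale) = 170000 / 1.540 ≈ 110000 km².

110000 km²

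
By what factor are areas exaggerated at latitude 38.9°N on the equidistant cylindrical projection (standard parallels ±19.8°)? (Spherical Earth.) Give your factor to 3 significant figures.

In the equirectangular projection with standard parallel φ₀ = 19.8° (x = Rλ cos φ₀, y = Rφ), meridians are true-scale (h = 1) and the parallel scale is k = cos φ₀ / cos φ.
Areal scale = h·k = 1 × cos φ₀ / cos φ; at 38.9°, h = 1.000, k = 1.209, so h·k = 1.209.

1.21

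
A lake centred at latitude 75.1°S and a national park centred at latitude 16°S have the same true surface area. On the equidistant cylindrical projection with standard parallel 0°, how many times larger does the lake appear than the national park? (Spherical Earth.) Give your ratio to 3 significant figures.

3.74

For the equirectangular projection with φ₀ = 0 (plate carrée), h = 1 along meridians and k = sec φ along parallels.
Areal scale at 75.1°: h·k = 1.000 × 3.889 = 3.889.
Areal scale at 16°: h·k = 1.000 × 1.040 = 1.040.
Ratio = 3.889/1.040 ≈ 3.74.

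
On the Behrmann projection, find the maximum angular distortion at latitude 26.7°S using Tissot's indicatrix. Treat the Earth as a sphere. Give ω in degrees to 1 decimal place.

3.6°

Behrmann is a cylindrical equal-area projection with standard parallels at ±30°. For cylindrical equal-area with standard parallel φ₀, h = cos φ / cos φ₀ and k = cos φ₀ / cos φ, so h·k = 1.
At 26.7°: h = 1.032, k = 0.9694; principal scales a = 1.032, b = 0.9694.
sin(ω/2) = (a − b)/(a + b) = 0.06219/2.001 = 0.03108, so ω = 2 arcsin(0.03108) ≈ 3.6°.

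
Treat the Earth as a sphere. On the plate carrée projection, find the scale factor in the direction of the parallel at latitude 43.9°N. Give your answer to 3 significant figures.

Plate carrée maps x = Rλ, y = Rφ. The meridian scale is h = 1 and the parallel scale is k = 1/cos φ = sec φ.
k = 1/cos 43.9° = 1/0.7206 = 1.388.

1.39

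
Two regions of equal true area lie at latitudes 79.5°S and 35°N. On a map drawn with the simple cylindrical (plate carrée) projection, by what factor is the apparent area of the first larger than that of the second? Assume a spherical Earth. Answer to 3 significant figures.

In the plate carrée (x = Rλ, y = Rφ), meridians are true-scale (h = 1) and parallels are stretched by k = sec φ.
Areal scale at 79.5°: h·k = 1.000 × 5.487 = 5.487.
Areal scale at 35°: h·k = 1.000 × 1.221 = 1.221.
Ratio = 5.487/1.221 ≈ 4.50.

4.50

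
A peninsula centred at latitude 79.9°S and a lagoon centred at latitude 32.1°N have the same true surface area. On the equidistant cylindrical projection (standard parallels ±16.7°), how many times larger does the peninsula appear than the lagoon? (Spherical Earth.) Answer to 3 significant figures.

With standard parallel φ₀ = 16.7°, the equirectangular projection gives x = Rλ cos φ₀, y = Rφ, so h = 1 and k = cos 16.7° / cos φ.
Areal scale at 79.9°: h·k = 1.000 × 5.462 = 5.462.
Areal scale at 32.1°: h·k = 1.000 × 1.131 = 1.131.
Ratio = 5.462/1.131 ≈ 4.83.

4.83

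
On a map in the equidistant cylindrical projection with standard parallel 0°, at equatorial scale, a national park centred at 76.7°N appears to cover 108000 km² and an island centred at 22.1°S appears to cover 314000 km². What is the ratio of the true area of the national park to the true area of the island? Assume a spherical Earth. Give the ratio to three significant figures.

Plate carrée has h = 1 and k = sec φ, giving areal scale sec φ; true area = (apparent area) · cos φ.
True area of national park: 108000 × cos(76.7°) = 108000 × 0.2300 = 24850 km².
True area of island: 314000 × cos(22.1°) = 314000 × 0.9265 = 290900 km².
Ratio = 24850 / 290900 ≈ 0.0854.

0.0854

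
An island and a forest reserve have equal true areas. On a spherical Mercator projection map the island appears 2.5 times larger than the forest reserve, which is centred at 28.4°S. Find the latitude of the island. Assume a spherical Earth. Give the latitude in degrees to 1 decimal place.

56.2°

Mercator areal scale is sec²φ, so apparent-area ratio = sec²φ₁ / sec²φ₂ = cos²φ₂ / cos²φ₁.
cos²φ₂ / cos²φ₁ = 2.5  ⇒  cos φ₁ = cos 28.4° / √2.5 = 0.8796/1.581 = 0.5563.
φ₁ = arccos(0.5563) ≈ 56.2°.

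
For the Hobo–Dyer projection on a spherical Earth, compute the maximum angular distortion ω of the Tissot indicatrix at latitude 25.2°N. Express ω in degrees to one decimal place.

15.0°

Hobo–Dyer is a cylindrical equal-area projection with standard parallels at ±37.5°. A cylindrical equal-area projection with standard parallel φ₀ has meridian scale h = cos φ / cos φ₀ and parallel scale k = cos φ₀ / cos φ (so areas are preserved, h·k = 1).
At 25.2°: h = 1.141, k = 0.8768; principal scales a = 1.141, b = 0.8768.
sin(ω/2) = (a − b)/(a + b) = 0.2637/2.017 = 0.1307, so ω = 2 arcsin(0.1307) ≈ 15.0°.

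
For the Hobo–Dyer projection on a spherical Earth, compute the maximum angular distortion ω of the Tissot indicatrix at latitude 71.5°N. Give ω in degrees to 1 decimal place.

Hobo–Dyer is a cylindrical equal-area projection with standard parallels at ±37.5°. A cylindrical equal-area projection with standard parallel φ₀ has meridian scale h = cos φ / cos φ₀ and parallel scale k = cos φ₀ / cos φ (so areas are preserved, h·k = 1).
At 71.5°: h = 0.4000, k = 2.500; principal scales a = 2.500, b = 0.4000.
sin(ω/2) = (a − b)/(a + b) = 2.100/2.900 = 0.7242, so ω = 2 arcsin(0.7242) ≈ 92.8°.

92.8°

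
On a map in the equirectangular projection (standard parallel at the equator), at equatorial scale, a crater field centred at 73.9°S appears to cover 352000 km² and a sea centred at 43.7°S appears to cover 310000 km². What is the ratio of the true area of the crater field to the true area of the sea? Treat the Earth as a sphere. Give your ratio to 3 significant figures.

On the plate carrée, areal scale = h·k = 1 × sec φ, so true area = apparent × cos φ.
True area of crater field: 352000 × cos(73.9°) = 352000 × 0.2773 = 97610 km².
True area of sea: 310000 × cos(43.7°) = 310000 × 0.7230 = 224100 km².
Ratio = 97610 / 224100 ≈ 0.436.

0.436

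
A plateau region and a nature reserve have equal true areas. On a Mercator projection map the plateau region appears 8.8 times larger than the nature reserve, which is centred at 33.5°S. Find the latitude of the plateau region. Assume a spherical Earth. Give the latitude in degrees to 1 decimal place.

73.7°

Mercator areal scale is sec²φ, so apparent-area ratio = sec²φ₁ / sec²φ₂ = cos²φ₂ / cos²φ₁.
cos²φ₂ / cos²φ₁ = 8.8  ⇒  cos φ₁ = cos 33.5° / √8.8 = 0.8339/2.966 = 0.2811.
φ₁ = arccos(0.2811) ≈ 73.7°.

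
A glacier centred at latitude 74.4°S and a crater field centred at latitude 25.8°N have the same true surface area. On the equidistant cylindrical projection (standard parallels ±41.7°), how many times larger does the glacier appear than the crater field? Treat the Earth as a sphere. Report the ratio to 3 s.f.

3.35

In the equirectangular projection with standard parallel φ₀ = 41.7° (x = Rλ cos φ₀, y = Rφ), meridians are true-scale (h = 1) and the parallel scale is k = cos φ₀ / cos φ.
Areal scale at 74.4°: h·k = 1.000 × 2.776 = 2.776.
Areal scale at 25.8°: h·k = 1.000 × 0.8293 = 0.8293.
Ratio = 2.776/0.8293 ≈ 3.35.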